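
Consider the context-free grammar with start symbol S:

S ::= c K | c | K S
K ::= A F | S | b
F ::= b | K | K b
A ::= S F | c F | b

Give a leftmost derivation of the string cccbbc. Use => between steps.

S => KS   [S ::= K S]
KS => AFS   [K ::= A F]
AFS => SFFS   [A ::= S F]
SFFS => cKFFS   [S ::= c K]
cKFFS => cSFFS   [K ::= S]
cSFFS => cKSFFS   [S ::= K S]
cKSFFS => cSSFFS   [K ::= S]
cSSFFS => ccSFFS   [S ::= c]
ccSFFS => cccFFS   [S ::= c]
cccFFS => cccbFS   [F ::= b]
cccbFS => cccbbS   [F ::= b]
cccbbS => cccbbc   [S ::= c]

S => KS => AFS => SFFS => cKFFS => cSFFS => cKSFFS => cSSFFS => ccSFFS => cccFFS => cccbFS => cccbbS => cccbbc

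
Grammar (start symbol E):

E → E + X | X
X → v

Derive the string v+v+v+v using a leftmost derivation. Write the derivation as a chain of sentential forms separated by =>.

E => E+X => E+X+X => E+X+X+X => X+X+X+X => v+X+X+X => v+v+X+X => v+v+v+X => v+v+v+v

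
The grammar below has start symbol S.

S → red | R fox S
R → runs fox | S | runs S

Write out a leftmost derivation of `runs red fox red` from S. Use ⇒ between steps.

S ⇒ R fox S   [S → R fox S]
R fox S ⇒ runs S fox S   [R → runs S]
runs S fox S ⇒ runs red fox S   [S → red]
runs red fox S ⇒ runs red fox red   [S → red]

S ⇒ R fox S ⇒ runs S fox S ⇒ runs red fox S ⇒ runs red fox red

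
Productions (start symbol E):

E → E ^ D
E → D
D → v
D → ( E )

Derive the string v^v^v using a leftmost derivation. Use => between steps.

E=>E^D=>E^D^D=>D^D^D=>v^D^D=>v^v^D=>v^v^v

E => E^D   [E → E ^ D]
E^D => E^D^D   [E → E ^ D]
E^D^D => D^D^D   [E → D]
D^D^D => v^D^D   [D → v]
v^D^D => v^v^D   [D → v]
v^v^D => v^v^v   [D → v]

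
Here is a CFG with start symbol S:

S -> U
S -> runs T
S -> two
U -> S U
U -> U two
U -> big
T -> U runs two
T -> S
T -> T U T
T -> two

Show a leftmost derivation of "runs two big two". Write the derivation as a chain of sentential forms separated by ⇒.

S ⇒ U   [S -> U]
U ⇒ S U   [U -> S U]
S U ⇒ runs T U   [S -> runs T]
runs T U ⇒ runs two U   [T -> two]
runs two U ⇒ runs two U two   [U -> U two]
runs two U two ⇒ runs two big two   [U -> big]

S ⇒ U ⇒ S U ⇒ runs T U ⇒ runs two U ⇒ runs two U two ⇒ runs two big two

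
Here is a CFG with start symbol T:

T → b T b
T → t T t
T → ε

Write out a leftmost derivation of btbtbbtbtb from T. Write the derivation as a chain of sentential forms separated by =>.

T => bTb => btTtb => btbTbtb => btbtTtbtb => btbtbTbtbtb => btbtbbtbtb

T => bTb   [T → b T b]
bTb => btTtb   [T → t T t]
btTtb => btbTbtb   [T → b T b]
btbTbtb => btbtTtbtb   [T → t T t]
btbtTtbtb => btbtbTbtbtb   [T → b T b]
btbtbTbtbtb => btbtbbtbtb   [T → ε]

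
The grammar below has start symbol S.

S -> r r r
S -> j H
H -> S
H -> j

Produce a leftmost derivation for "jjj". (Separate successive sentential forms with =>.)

S=>jH=>jS=>jjH=>jjj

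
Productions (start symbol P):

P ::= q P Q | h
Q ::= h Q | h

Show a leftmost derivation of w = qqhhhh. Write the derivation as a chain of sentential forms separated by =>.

P => qPQ   [P ::= q P Q]
qPQ => qqPQQ   [P ::= q P Q]
qqPQQ => qqhQQ   [P ::= h]
qqhQQ => qqhhQQ   [Q ::= h Q]
qqhhQQ => qqhhhQ   [Q ::= h]
qqhhhQ => qqhhhh   [Q ::= h]

P=>qPQ=>qqPQQ=>qqhQQ=>qqhhQQ=>qqhhhQ=>qqhhhh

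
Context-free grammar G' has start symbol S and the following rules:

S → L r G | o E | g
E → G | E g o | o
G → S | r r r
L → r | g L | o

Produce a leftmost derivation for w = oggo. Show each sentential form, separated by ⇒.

S ⇒ oE ⇒ oEgo ⇒ oGgo ⇒ oSgo ⇒ oggo

S ⇒ oE   [S → o E]
oE ⇒ oEgo   [E → E g o]
oEgo ⇒ oGgo   [E → G]
oGgo ⇒ oSgo   [G → S]
oSgo ⇒ oggo   [S → g]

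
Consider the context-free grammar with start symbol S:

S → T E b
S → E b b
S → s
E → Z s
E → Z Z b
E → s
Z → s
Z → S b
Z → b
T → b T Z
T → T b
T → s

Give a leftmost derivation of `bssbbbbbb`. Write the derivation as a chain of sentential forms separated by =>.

S => Ebb => ZZbbb => bZbbb => bSbbbb => bEbbbbbb => bZsbbbbbb => bssbbbbbb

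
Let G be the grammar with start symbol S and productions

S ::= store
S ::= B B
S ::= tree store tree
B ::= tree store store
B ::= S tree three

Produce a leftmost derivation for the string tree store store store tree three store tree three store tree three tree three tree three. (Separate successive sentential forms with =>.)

S => B B   [S ::= B B]
B B => tree store store B   [B ::= tree store store]
tree store store B => tree store store S tree three   [B ::= S tree three]
tree store store S tree three => tree store store B B tree three   [S ::= B B]
tree store store B B tree three => tree store store S tree three B tree three   [B ::= S tree three]
tree store store S tree three B tree three => tree store store store tree three B tree three   [S ::= store]
tree store store store tree three B tree three => tree store store store tree three S tree three tree three   [B ::= S tree three]
tree store store store tree three S tree three tree three => tree store store store tree three B B tree three tree three   [S ::= B B]
tree store store store tree three B B tree three tree three => tree store store store tree three S tree three B tree three tree three   [B ::= S tree three]
tree store store store tree three S tree three B tree three tree three => tree store store store tree three store tree three B tree three tree three   [S ::= store]
tree store store store tree three store tree three B tree three tree three => tree store store store tree three store tree three S tree three tree three tree three   [B ::= S tree three]
tree store store store tree three store tree three S tree three tree three tree three => tree store store store tree three store tree three store tree three tree three tree three   [S ::= store]

S => B B => tree store store B => tree store store S tree three => tree store store B B tree three => tree store store S tree three B tree three => tree store store store tree three B tree three => tree store store store tree three S tree three tree three => tree store store store tree three B B tree three tree three => tree store store store tree three S tree three B tree three tree three => tree store store store tree three store tree three B tree three tree three => tree store store store tree three store tree three S tree three tree three tree three => tree store store store tree three store tree three store tree three tree three tree three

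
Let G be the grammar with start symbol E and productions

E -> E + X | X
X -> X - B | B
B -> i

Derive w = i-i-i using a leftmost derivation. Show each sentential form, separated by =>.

E => X   [E -> X]
X => X-B   [X -> X - B]
X-B => X-B-B   [X -> X - B]
X-B-B => B-B-B   [X -> B]
B-B-B => i-B-B   [B -> i]
i-B-B => i-i-B   [B -> i]
i-i-B => i-i-i   [B -> i]

E => X => X-B => X-B-B => B-B-B => i-B-B => i-i-B => i-i-i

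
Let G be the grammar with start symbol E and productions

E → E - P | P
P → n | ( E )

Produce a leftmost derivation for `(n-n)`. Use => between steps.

E=>P=>(E)=>(E-P)=>(P-P)=>(n-P)=>(n-n)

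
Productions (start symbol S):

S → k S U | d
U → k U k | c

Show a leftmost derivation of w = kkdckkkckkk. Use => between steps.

S => kSU   [S → k S U]
kSU => kkSUU   [S → k S U]
kkSUU => kkdUU   [S → d]
kkdUU => kkdcU   [U → c]
kkdcU => kkdckUk   [U → k U k]
kkdckUk => kkdckkUkk   [U → k U k]
kkdckkUkk => kkdckkkUkkk   [U → k U k]
kkdckkkUkkk => kkdckkkckkk   [U → c]

S=>kSU=>kkSUU=>kkdUU=>kkdcU=>kkdckUk=>kkdckkUkk=>kkdckkkUkkk=>kkdckkkckkk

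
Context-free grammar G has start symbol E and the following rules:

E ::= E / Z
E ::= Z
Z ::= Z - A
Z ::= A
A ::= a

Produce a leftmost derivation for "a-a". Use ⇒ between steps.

E ⇒ Z ⇒ Z-A ⇒ A-A ⇒ a-A ⇒ a-a

E ⇒ Z   [E ::= Z]
Z ⇒ Z-A   [Z ::= Z - A]
Z-A ⇒ A-A   [Z ::= A]
A-A ⇒ a-A   [A ::= a]
a-A ⇒ a-a   [A ::= a]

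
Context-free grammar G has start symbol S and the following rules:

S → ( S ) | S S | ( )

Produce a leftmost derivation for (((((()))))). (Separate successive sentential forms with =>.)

S => (S)   [S → ( S )]
(S) => ((S))   [S → ( S )]
((S)) => (((S)))   [S → ( S )]
(((S))) => ((((S))))   [S → ( S )]
((((S)))) => (((((S)))))   [S → ( S )]
(((((S))))) => (((((())))))   [S → ( )]

S => (S) => ((S)) => (((S))) => ((((S)))) => (((((S))))) => (((((())))))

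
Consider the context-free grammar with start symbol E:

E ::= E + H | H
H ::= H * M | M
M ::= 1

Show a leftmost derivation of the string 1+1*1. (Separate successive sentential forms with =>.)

E=>E+H=>H+H=>M+H=>1+H=>1+H*M=>1+M*M=>1+1*M=>1+1*1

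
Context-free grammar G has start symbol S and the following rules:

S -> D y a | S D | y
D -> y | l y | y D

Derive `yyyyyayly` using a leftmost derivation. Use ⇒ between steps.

S⇒SD⇒SDD⇒DyaDD⇒yDyaDD⇒yyDyaDD⇒yyyDyaDD⇒yyyyyaDD⇒yyyyyayD⇒yyyyyayly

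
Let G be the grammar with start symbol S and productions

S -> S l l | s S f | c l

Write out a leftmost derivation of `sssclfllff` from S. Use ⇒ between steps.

S ⇒ sSf ⇒ ssSff ⇒ ssSllff ⇒ sssSfllff ⇒ sssclfllff

S ⇒ sSf   [S -> s S f]
sSf ⇒ ssSff   [S -> s S f]
ssSff ⇒ ssSllff   [S -> S l l]
ssSllff ⇒ sssSfllff   [S -> s S f]
sssSfllff ⇒ sssclfllff   [S -> c l]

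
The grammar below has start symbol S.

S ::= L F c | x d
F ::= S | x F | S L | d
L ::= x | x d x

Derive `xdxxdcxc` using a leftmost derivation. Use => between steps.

S => LFc   [S ::= L F c]
LFc => xdxFc   [L ::= x d x]
xdxFc => xdxSLc   [F ::= S L]
xdxSLc => xdxLFcLc   [S ::= L F c]
xdxLFcLc => xdxxFcLc   [L ::= x]
xdxxFcLc => xdxxdcLc   [F ::= d]
xdxxdcLc => xdxxdcxc   [L ::= x]

S => LFc => xdxFc => xdxSLc => xdxLFcLc => xdxxFcLc => xdxxdcLc => xdxxdcxc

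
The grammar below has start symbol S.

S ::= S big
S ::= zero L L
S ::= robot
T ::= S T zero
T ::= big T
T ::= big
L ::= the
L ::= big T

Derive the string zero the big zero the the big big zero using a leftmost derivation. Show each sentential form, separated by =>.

S => zero L L => zero the L => zero the big T => zero the big S T zero => zero the big S big T zero => zero the big zero L L big T zero => zero the big zero the L big T zero => zero the big zero the the big T zero => zero the big zero the the big big zero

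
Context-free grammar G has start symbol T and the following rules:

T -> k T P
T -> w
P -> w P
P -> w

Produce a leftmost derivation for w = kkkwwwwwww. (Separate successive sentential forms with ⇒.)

T ⇒ kTP   [T -> k T P]
kTP ⇒ kkTPP   [T -> k T P]
kkTPP ⇒ kkkTPPP   [T -> k T P]
kkkTPPP ⇒ kkkwPPP   [T -> w]
kkkwPPP ⇒ kkkwwPPP   [P -> w P]
kkkwwPPP ⇒ kkkwwwPPP   [P -> w P]
kkkwwwPPP ⇒ kkkwwwwPPP   [P -> w P]
kkkwwwwPPP ⇒ kkkwwwwwPP   [P -> w]
kkkwwwwwPP ⇒ kkkwwwwwwP   [P -> w]
kkkwwwwwwP ⇒ kkkwwwwwww   [P -> w]

T⇒kTP⇒kkTPP⇒kkkTPPP⇒kkkwPPP⇒kkkwwPPP⇒kkkwwwPPP⇒kkkwwwwPPP⇒kkkwwwwwPP⇒kkkwwwwwwP⇒kkkwwwwwww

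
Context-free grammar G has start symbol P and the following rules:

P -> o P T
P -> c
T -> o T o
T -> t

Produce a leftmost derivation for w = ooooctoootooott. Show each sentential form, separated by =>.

P => oPT   [P -> o P T]
oPT => ooPTT   [P -> o P T]
ooPTT => oooPTTT   [P -> o P T]
oooPTTT => ooooPTTTT   [P -> o P T]
ooooPTTTT => oooocTTTT   [P -> c]
oooocTTTT => ooooctTTT   [T -> t]
ooooctTTT => ooooctoToTT   [T -> o T o]
ooooctoToTT => ooooctooTooTT   [T -> o T o]
ooooctooTooTT => ooooctoooToooTT   [T -> o T o]
ooooctoooToooTT => ooooctoootoooTT   [T -> t]
ooooctoootoooTT => ooooctoootoootT   [T -> t]
ooooctoootoootT => ooooctoootooott   [T -> t]

P => oPT => ooPTT => oooPTTT => ooooPTTTT => oooocTTTT => ooooctTTT => ooooctoToTT => ooooctooTooTT => ooooctoooToooTT => ooooctoootoooTT => ooooctoootoootT => ooooctoootooott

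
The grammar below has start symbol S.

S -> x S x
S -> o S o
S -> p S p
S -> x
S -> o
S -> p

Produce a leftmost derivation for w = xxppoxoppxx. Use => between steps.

S=>xSx=>xxSxx=>xxpSpxx=>xxppSppxx=>xxppoSoppxx=>xxppoxoppxx

S => xSx   [S -> x S x]
xSx => xxSxx   [S -> x S x]
xxSxx => xxpSpxx   [S -> p S p]
xxpSpxx => xxppSppxx   [S -> p S p]
xxppSppxx => xxppoSoppxx   [S -> o S o]
xxppoSoppxx => xxppoxoppxx   [S -> x]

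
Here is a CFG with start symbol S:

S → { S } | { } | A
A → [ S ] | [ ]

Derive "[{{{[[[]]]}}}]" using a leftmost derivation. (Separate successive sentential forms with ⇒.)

S⇒A⇒[S]⇒[{S}]⇒[{{S}}]⇒[{{{S}}}]⇒[{{{A}}}]⇒[{{{[S]}}}]⇒[{{{[A]}}}]⇒[{{{[[S]]}}}]⇒[{{{[[A]]}}}]⇒[{{{[[[]]]}}}]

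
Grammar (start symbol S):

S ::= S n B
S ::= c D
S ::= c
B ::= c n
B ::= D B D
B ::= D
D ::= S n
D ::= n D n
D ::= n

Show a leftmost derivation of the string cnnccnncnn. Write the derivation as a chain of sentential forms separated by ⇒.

S ⇒ SnB   [S ::= S n B]
SnB ⇒ cDnB   [S ::= c D]
cDnB ⇒ cnnB   [D ::= n]
cnnB ⇒ cnnD   [B ::= D]
cnnD ⇒ cnnSn   [D ::= S n]
cnnSn ⇒ cnnSnBn   [S ::= S n B]
cnnSnBn ⇒ cnncDnBn   [S ::= c D]
cnncDnBn ⇒ cnncSnnBn   [D ::= S n]
cnncSnnBn ⇒ cnnccnnBn   [S ::= c]
cnnccnnBn ⇒ cnnccnncnn   [B ::= c n]

S ⇒ SnB ⇒ cDnB ⇒ cnnB ⇒ cnnD ⇒ cnnSn ⇒ cnnSnBn ⇒ cnncDnBn ⇒ cnncSnnBn ⇒ cnnccnnBn ⇒ cnnccnncnn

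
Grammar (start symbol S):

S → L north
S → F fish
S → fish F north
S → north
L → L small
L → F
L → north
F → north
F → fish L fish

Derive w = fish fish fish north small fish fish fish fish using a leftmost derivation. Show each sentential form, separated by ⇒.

S ⇒ F fish   [S → F fish]
F fish ⇒ fish L fish fish   [F → fish L fish]
fish L fish fish ⇒ fish F fish fish   [L → F]
fish F fish fish ⇒ fish fish L fish fish fish   [F → fish L fish]
fish fish L fish fish fish ⇒ fish fish F fish fish fish   [L → F]
fish fish F fish fish fish ⇒ fish fish fish L fish fish fish fish   [F → fish L fish]
fish fish fish L fish fish fish fish ⇒ fish fish fish L small fish fish fish fish   [L → L small]
fish fish fish L small fish fish fish fish ⇒ fish fish fish north small fish fish fish fish   [L → north]

S ⇒ F fish ⇒ fish L fish fish ⇒ fish F fish fish ⇒ fish fish L fish fish fish ⇒ fish fish F fish fish fish ⇒ fish fish fish L fish fish fish fish ⇒ fish fish fish L small fish fish fish fish ⇒ fish fish fish north small fish fish fish fish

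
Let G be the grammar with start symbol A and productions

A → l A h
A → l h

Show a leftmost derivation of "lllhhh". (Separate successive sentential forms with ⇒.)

A ⇒ lAh   [A → l A h]
lAh ⇒ llAhh   [A → l A h]
llAhh ⇒ lllhhh   [A → l h]

A ⇒ lAh ⇒ llAhh ⇒ lllhhh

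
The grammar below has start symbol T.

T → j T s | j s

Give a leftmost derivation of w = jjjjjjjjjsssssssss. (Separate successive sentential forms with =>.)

T => jTs => jjTss => jjjTsss => jjjjTssss => jjjjjTsssss => jjjjjjTssssss => jjjjjjjTsssssss => jjjjjjjjTssssssss => jjjjjjjjjsssssssss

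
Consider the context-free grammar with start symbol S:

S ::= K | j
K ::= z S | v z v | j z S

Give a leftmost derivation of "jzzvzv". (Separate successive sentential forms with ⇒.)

S⇒K⇒jzS⇒jzK⇒jzzS⇒jzzK⇒jzzvzv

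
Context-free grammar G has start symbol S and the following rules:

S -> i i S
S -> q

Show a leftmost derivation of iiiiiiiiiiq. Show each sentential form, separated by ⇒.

S ⇒ iiS ⇒ iiiiS ⇒ iiiiiiS ⇒ iiiiiiiiS ⇒ iiiiiiiiiiS ⇒ iiiiiiiiiiq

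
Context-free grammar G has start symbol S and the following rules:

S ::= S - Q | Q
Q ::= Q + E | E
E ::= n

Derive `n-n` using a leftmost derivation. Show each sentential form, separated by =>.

S => S-Q => Q-Q => E-Q => n-Q => n-E => n-n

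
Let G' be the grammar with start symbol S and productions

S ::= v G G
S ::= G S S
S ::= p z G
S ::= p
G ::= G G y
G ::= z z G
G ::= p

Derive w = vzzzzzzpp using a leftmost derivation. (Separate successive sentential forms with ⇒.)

S ⇒ vGG   [S ::= v G G]
vGG ⇒ vzzGG   [G ::= z z G]
vzzGG ⇒ vzzzzGG   [G ::= z z G]
vzzzzGG ⇒ vzzzzzzGG   [G ::= z z G]
vzzzzzzGG ⇒ vzzzzzzpG   [G ::= p]
vzzzzzzpG ⇒ vzzzzzzpp   [G ::= p]

S ⇒ vGG ⇒ vzzGG ⇒ vzzzzGG ⇒ vzzzzzzGG ⇒ vzzzzzzpG ⇒ vzzzzzzpp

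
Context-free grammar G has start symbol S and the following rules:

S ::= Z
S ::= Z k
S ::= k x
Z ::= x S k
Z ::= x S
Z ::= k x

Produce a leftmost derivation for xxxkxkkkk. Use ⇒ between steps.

S ⇒ Z ⇒ xS ⇒ xZk ⇒ xxSkk ⇒ xxZkkk ⇒ xxxSkkk ⇒ xxxZkkkk ⇒ xxxkxkkkk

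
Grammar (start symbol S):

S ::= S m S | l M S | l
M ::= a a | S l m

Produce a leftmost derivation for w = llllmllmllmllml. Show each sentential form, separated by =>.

S => lMS   [S ::= l M S]
lMS => lSlmS   [M ::= S l m]
lSlmS => llMSlmS   [S ::= l M S]
llMSlmS => llSlmSlmS   [M ::= S l m]
llSlmSlmS => lllMSlmSlmS   [S ::= l M S]
lllMSlmSlmS => lllSlmSlmSlmS   [M ::= S l m]
lllSlmSlmSlmS => lllSmSlmSlmSlmS   [S ::= S m S]
lllSmSlmSlmSlmS => llllmSlmSlmSlmS   [S ::= l]
llllmSlmSlmSlmS => llllmllmSlmSlmS   [S ::= l]
llllmllmSlmSlmS => llllmllmllmSlmS   [S ::= l]
llllmllmllmSlmS => llllmllmllmllmS   [S ::= l]
llllmllmllmllmS => llllmllmllmllml   [S ::= l]

S => lMS => lSlmS => llMSlmS => llSlmSlmS => lllMSlmSlmS => lllSlmSlmSlmS => lllSmSlmSlmSlmS => llllmSlmSlmSlmS => llllmllmSlmSlmS => llllmllmllmSlmS => llllmllmllmllmS => llllmllmllmllml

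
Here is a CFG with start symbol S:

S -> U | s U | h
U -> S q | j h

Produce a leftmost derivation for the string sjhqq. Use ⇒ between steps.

S ⇒ U   [S -> U]
U ⇒ Sq   [U -> S q]
Sq ⇒ Uq   [S -> U]
Uq ⇒ Sqq   [U -> S q]
Sqq ⇒ sUqq   [S -> s U]
sUqq ⇒ sjhqq   [U -> j h]

S⇒U⇒Sq⇒Uq⇒Sqq⇒sUqq⇒sjhqq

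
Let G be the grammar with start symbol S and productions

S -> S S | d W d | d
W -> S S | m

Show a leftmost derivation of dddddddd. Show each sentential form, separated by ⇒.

S ⇒ dWd   [S -> d W d]
dWd ⇒ dSSd   [W -> S S]
dSSd ⇒ dSSSd   [S -> S S]
dSSSd ⇒ ddWdSSd   [S -> d W d]
ddWdSSd ⇒ ddSSdSSd   [W -> S S]
ddSSdSSd ⇒ dddSdSSd   [S -> d]
dddSdSSd ⇒ dddddSSd   [S -> d]
dddddSSd ⇒ ddddddSd   [S -> d]
ddddddSd ⇒ dddddddd   [S -> d]

S⇒dWd⇒dSSd⇒dSSSd⇒ddWdSSd⇒ddSSdSSd⇒dddSdSSd⇒dddddSSd⇒ddddddSd⇒dddddddd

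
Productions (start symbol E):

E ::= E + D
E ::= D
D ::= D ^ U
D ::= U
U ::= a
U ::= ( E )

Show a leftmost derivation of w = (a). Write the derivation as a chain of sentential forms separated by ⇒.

E⇒D⇒U⇒(E)⇒(D)⇒(U)⇒(a)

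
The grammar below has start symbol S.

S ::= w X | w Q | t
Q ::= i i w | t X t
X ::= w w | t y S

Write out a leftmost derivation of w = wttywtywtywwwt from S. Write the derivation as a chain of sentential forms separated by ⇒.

S ⇒ wQ   [S ::= w Q]
wQ ⇒ wtXt   [Q ::= t X t]
wtXt ⇒ wttySt   [X ::= t y S]
wttySt ⇒ wttywXt   [S ::= w X]
wttywXt ⇒ wttywtySt   [X ::= t y S]
wttywtySt ⇒ wttywtywXt   [S ::= w X]
wttywtywXt ⇒ wttywtywtySt   [X ::= t y S]
wttywtywtySt ⇒ wttywtywtywXt   [S ::= w X]
wttywtywtywXt ⇒ wttywtywtywwwt   [X ::= w w]

S ⇒ wQ ⇒ wtXt ⇒ wttySt ⇒ wttywXt ⇒ wttywtySt ⇒ wttywtywXt ⇒ wttywtywtySt ⇒ wttywtywtywXt ⇒ wttywtywtywwwt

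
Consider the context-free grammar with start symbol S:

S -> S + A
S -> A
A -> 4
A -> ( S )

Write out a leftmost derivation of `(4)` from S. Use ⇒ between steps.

S⇒A⇒(S)⇒(A)⇒(4)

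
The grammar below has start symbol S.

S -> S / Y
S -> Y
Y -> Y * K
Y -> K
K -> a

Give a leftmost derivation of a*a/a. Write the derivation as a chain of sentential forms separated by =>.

S => S/Y   [S -> S / Y]
S/Y => Y/Y   [S -> Y]
Y/Y => Y*K/Y   [Y -> Y * K]
Y*K/Y => K*K/Y   [Y -> K]
K*K/Y => a*K/Y   [K -> a]
a*K/Y => a*a/Y   [K -> a]
a*a/Y => a*a/K   [Y -> K]
a*a/K => a*a/a   [K -> a]

S => S/Y => Y/Y => Y*K/Y => K*K/Y => a*K/Y => a*a/Y => a*a/K => a*a/a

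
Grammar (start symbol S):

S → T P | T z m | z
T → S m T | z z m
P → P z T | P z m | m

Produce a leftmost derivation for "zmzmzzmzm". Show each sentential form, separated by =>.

S => Tzm => SmTzm => zmTzm => zmSmTzm => zmzmTzm => zmzmzzmzm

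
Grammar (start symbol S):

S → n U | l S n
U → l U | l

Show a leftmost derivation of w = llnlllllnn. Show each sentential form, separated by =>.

S=>lSn=>llSnn=>llnUnn=>llnlUnn=>llnllUnn=>llnlllUnn=>llnllllUnn=>llnlllllnn

S => lSn   [S → l S n]
lSn => llSnn   [S → l S n]
llSnn => llnUnn   [S → n U]
llnUnn => llnlUnn   [U → l U]
llnlUnn => llnllUnn   [U → l U]
llnllUnn => llnlllUnn   [U → l U]
llnlllUnn => llnllllUnn   [U → l U]
llnllllUnn => llnlllllnn   [U → l]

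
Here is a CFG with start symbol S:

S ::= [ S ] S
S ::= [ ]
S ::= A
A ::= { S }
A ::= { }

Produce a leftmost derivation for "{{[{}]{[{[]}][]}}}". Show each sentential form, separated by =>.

S => A => {S} => {A} => {{S}} => {{[S]S}} => {{[A]S}} => {{[{}]S}} => {{[{}]A}} => {{[{}]{S}}} => {{[{}]{[S]S}}} => {{[{}]{[A]S}}} => {{[{}]{[{S}]S}}} => {{[{}]{[{[]}]S}}} => {{[{}]{[{[]}][]}}}

S => A   [S ::= A]
A => {S}   [A ::= { S }]
{S} => {A}   [S ::= A]
{A} => {{S}}   [A ::= { S }]
{{S}} => {{[S]S}}   [S ::= [ S ] S]
{{[S]S}} => {{[A]S}}   [S ::= A]
{{[A]S}} => {{[{}]S}}   [A ::= { }]
{{[{}]S}} => {{[{}]A}}   [S ::= A]
{{[{}]A}} => {{[{}]{S}}}   [A ::= { S }]
{{[{}]{S}}} => {{[{}]{[S]S}}}   [S ::= [ S ] S]
{{[{}]{[S]S}}} => {{[{}]{[A]S}}}   [S ::= A]
{{[{}]{[A]S}}} => {{[{}]{[{S}]S}}}   [A ::= { S }]
{{[{}]{[{S}]S}}} => {{[{}]{[{[]}]S}}}   [S ::= [ ]]
{{[{}]{[{[]}]S}}} => {{[{}]{[{[]}][]}}}   [S ::= [ ]]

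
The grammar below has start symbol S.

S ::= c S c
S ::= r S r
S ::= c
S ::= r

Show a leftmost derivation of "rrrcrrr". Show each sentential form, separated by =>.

S => rSr   [S ::= r S r]
rSr => rrSrr   [S ::= r S r]
rrSrr => rrrSrrr   [S ::= r S r]
rrrSrrr => rrrcrrr   [S ::= c]

S => rSr => rrSrr => rrrSrrr => rrrcrrr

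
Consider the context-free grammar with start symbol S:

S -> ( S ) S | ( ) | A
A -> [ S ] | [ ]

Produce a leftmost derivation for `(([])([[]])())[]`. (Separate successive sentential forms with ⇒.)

S⇒(S)S⇒((S)S)S⇒((A)S)S⇒(([])S)S⇒(([])(S)S)S⇒(([])(A)S)S⇒(([])([S])S)S⇒(([])([A])S)S⇒(([])([[]])S)S⇒(([])([[]])())S⇒(([])([[]])())A⇒(([])([[]])())[]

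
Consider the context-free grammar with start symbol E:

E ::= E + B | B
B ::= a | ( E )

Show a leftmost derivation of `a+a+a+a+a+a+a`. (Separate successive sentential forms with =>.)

E => E+B   [E ::= E + B]
E+B => E+B+B   [E ::= E + B]
E+B+B => E+B+B+B   [E ::= E + B]
E+B+B+B => E+B+B+B+B   [E ::= E + B]
E+B+B+B+B => E+B+B+B+B+B   [E ::= E + B]
E+B+B+B+B+B => E+B+B+B+B+B+B   [E ::= E + B]
E+B+B+B+B+B+B => B+B+B+B+B+B+B   [E ::= B]
B+B+B+B+B+B+B => a+B+B+B+B+B+B   [B ::= a]
a+B+B+B+B+B+B => a+a+B+B+B+B+B   [B ::= a]
a+a+B+B+B+B+B => a+a+a+B+B+B+B   [B ::= a]
a+a+a+B+B+B+B => a+a+a+a+B+B+B   [B ::= a]
a+a+a+a+B+B+B => a+a+a+a+a+B+B   [B ::= a]
a+a+a+a+a+B+B => a+a+a+a+a+a+B   [B ::= a]
a+a+a+a+a+a+B => a+a+a+a+a+a+a   [B ::= a]

E => E+B => E+B+B => E+B+B+B => E+B+B+B+B => E+B+B+B+B+B => E+B+B+B+B+B+B => B+B+B+B+B+B+B => a+B+B+B+B+B+B => a+a+B+B+B+B+B => a+a+a+B+B+B+B => a+a+a+a+B+B+B => a+a+a+a+a+B+B => a+a+a+a+a+a+B => a+a+a+a+a+a+a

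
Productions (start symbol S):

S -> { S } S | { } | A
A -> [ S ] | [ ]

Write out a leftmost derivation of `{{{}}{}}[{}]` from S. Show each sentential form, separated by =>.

S => {S}S => {{S}S}S => {{{}}S}S => {{{}}{}}S => {{{}}{}}A => {{{}}{}}[S] => {{{}}{}}[{}]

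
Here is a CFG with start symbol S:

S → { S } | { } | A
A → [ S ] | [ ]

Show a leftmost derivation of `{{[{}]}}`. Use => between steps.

S => {S} => {{S}} => {{A}} => {{[S]}} => {{[{}]}}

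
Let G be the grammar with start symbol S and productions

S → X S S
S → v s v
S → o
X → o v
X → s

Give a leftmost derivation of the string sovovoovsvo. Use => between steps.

S=>XSS=>sSS=>sXSSS=>sovSSS=>sovXSSSS=>sovovSSSS=>sovovoSSS=>sovovooSS=>sovovoovsvS=>sovovoovsvo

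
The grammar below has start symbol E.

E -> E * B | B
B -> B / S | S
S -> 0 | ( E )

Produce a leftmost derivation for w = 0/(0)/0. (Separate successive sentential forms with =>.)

E => B => B/S => B/S/S => S/S/S => 0/S/S => 0/(E)/S => 0/(B)/S => 0/(S)/S => 0/(0)/S => 0/(0)/0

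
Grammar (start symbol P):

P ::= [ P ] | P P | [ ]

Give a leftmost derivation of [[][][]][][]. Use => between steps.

P => PP   [P ::= P P]
PP => PPP   [P ::= P P]
PPP => [P]PP   [P ::= [ P ]]
[P]PP => [PP]PP   [P ::= P P]
[PP]PP => [[]P]PP   [P ::= [ ]]
[[]P]PP => [[]PP]PP   [P ::= P P]
[[]PP]PP => [[][]P]PP   [P ::= [ ]]
[[][]P]PP => [[][][]]PP   [P ::= [ ]]
[[][][]]PP => [[][][]][]P   [P ::= [ ]]
[[][][]][]P => [[][][]][][]   [P ::= [ ]]

P=>PP=>PPP=>[P]PP=>[PP]PP=>[[]P]PP=>[[]PP]PP=>[[][]P]PP=>[[][][]]PP=>[[][][]][]P=>[[][][]][][]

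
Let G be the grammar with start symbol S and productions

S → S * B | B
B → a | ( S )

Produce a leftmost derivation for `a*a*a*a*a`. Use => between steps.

S => S*B => S*B*B => S*B*B*B => S*B*B*B*B => B*B*B*B*B => a*B*B*B*B => a*a*B*B*B => a*a*a*B*B => a*a*a*a*B => a*a*a*a*a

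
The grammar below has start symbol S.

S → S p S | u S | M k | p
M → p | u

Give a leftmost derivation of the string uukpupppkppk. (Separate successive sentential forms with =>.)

S => uS => uSpS => uSpSpS => uMkpSpS => uukpSpS => uukpSpSpS => uukpuSpSpS => uukpuppSpS => uukpuppMkpS => uukpupppkpS => uukpupppkpMk => uukpupppkppk

S => uS   [S → u S]
uS => uSpS   [S → S p S]
uSpS => uSpSpS   [S → S p S]
uSpSpS => uMkpSpS   [S → M k]
uMkpSpS => uukpSpS   [M → u]
uukpSpS => uukpSpSpS   [S → S p S]
uukpSpSpS => uukpuSpSpS   [S → u S]
uukpuSpSpS => uukpuppSpS   [S → p]
uukpuppSpS => uukpuppMkpS   [S → M k]
uukpuppMkpS => uukpupppkpS   [M → p]
uukpupppkpS => uukpupppkpMk   [S → M k]
uukpupppkpMk => uukpupppkppk   [M → p]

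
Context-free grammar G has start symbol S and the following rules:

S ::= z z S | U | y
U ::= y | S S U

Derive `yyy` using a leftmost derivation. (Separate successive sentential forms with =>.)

S => U   [S ::= U]
U => SSU   [U ::= S S U]
SSU => ySU   [S ::= y]
ySU => yyU   [S ::= y]
yyU => yyy   [U ::= y]

S=>U=>SSU=>ySU=>yyU=>yyy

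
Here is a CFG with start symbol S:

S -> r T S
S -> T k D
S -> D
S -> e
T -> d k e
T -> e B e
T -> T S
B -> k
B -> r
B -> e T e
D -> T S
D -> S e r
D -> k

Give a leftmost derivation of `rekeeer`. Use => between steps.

S => rTS => reBeS => rekeS => rekeD => rekeSer => rekeeer

S => rTS   [S -> r T S]
rTS => reBeS   [T -> e B e]
reBeS => rekeS   [B -> k]
rekeS => rekeD   [S -> D]
rekeD => rekeSer   [D -> S e r]
rekeSer => rekeeer   [S -> e]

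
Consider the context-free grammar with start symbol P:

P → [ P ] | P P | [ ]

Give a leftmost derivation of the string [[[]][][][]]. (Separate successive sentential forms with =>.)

P => [P]   [P → [ P ]]
[P] => [PP]   [P → P P]
[PP] => [PPP]   [P → P P]
[PPP] => [PPPP]   [P → P P]
[PPPP] => [[P]PPP]   [P → [ P ]]
[[P]PPP] => [[[]]PPP]   [P → [ ]]
[[[]]PPP] => [[[]][]PP]   [P → [ ]]
[[[]][]PP] => [[[]][][]P]   [P → [ ]]
[[[]][][]P] => [[[]][][][]]   [P → [ ]]

P=>[P]=>[PP]=>[PPP]=>[PPPP]=>[[P]PPP]=>[[[]]PPP]=>[[[]][]PP]=>[[[]][][]P]=>[[[]][][][]]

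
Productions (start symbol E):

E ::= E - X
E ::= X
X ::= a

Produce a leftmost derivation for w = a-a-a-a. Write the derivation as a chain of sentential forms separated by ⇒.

E ⇒ E-X   [E ::= E - X]
E-X ⇒ E-X-X   [E ::= E - X]
E-X-X ⇒ E-X-X-X   [E ::= E - X]
E-X-X-X ⇒ X-X-X-X   [E ::= X]
X-X-X-X ⇒ a-X-X-X   [X ::= a]
a-X-X-X ⇒ a-a-X-X   [X ::= a]
a-a-X-X ⇒ a-a-a-X   [X ::= a]
a-a-a-X ⇒ a-a-a-a   [X ::= a]

E⇒E-X⇒E-X-X⇒E-X-X-X⇒X-X-X-X⇒a-X-X-X⇒a-a-X-X⇒a-a-a-X⇒a-a-a-a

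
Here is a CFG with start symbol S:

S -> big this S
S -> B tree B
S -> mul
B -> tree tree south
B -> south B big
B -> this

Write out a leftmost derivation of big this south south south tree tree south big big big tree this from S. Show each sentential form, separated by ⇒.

S ⇒ big this S ⇒ big this B tree B ⇒ big this south B big tree B ⇒ big this south south B big big tree B ⇒ big this south south south B big big big tree B ⇒ big this south south south tree tree south big big big tree B ⇒ big this south south south tree tree south big big big tree this

S ⇒ big this S   [S -> big this S]
big this S ⇒ big this B tree B   [S -> B tree B]
big this B tree B ⇒ big this south B big tree B   [B -> south B big]
big this south B big tree B ⇒ big this south south B big big tree B   [B -> south B big]
big this south south B big big tree B ⇒ big this south south south B big big big tree B   [B -> south B big]
big this south south south B big big big tree B ⇒ big this south south south tree tree south big big big tree B   [B -> tree tree south]
big this south south south tree tree south big big big tree B ⇒ big this south south south tree tree south big big big tree this   [B -> this]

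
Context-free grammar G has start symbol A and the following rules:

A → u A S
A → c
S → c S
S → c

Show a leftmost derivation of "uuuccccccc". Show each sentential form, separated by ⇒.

A⇒uAS⇒uuASS⇒uuuASSS⇒uuucSSS⇒uuuccSSS⇒uuucccSSS⇒uuuccccSSS⇒uuucccccSS⇒uuuccccccS⇒uuuccccccc

A ⇒ uAS   [A → u A S]
uAS ⇒ uuASS   [A → u A S]
uuASS ⇒ uuuASSS   [A → u A S]
uuuASSS ⇒ uuucSSS   [A → c]
uuucSSS ⇒ uuuccSSS   [S → c S]
uuuccSSS ⇒ uuucccSSS   [S → c S]
uuucccSSS ⇒ uuuccccSSS   [S → c S]
uuuccccSSS ⇒ uuucccccSS   [S → c]
uuucccccSS ⇒ uuuccccccS   [S → c]
uuuccccccS ⇒ uuuccccccc   [S → c]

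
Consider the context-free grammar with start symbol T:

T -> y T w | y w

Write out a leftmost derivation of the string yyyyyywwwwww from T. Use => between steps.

T=>yTw=>yyTww=>yyyTwww=>yyyyTwwww=>yyyyyTwwwww=>yyyyyywwwwww

T => yTw   [T -> y T w]
yTw => yyTww   [T -> y T w]
yyTww => yyyTwww   [T -> y T w]
yyyTwww => yyyyTwwww   [T -> y T w]
yyyyTwwww => yyyyyTwwwww   [T -> y T w]
yyyyyTwwwww => yyyyyywwwwww   [T -> y w]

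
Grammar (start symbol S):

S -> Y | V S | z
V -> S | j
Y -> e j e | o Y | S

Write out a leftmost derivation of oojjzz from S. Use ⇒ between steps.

S ⇒ Y   [S -> Y]
Y ⇒ oY   [Y -> o Y]
oY ⇒ ooY   [Y -> o Y]
ooY ⇒ ooS   [Y -> S]
ooS ⇒ ooVS   [S -> V S]
ooVS ⇒ ooSS   [V -> S]
ooSS ⇒ ooVSS   [S -> V S]
ooVSS ⇒ oojSS   [V -> j]
oojSS ⇒ oojVSS   [S -> V S]
oojVSS ⇒ oojjSS   [V -> j]
oojjSS ⇒ oojjzS   [S -> z]
oojjzS ⇒ oojjzz   [S -> z]

S⇒Y⇒oY⇒ooY⇒ooS⇒ooVS⇒ooSS⇒ooVSS⇒oojSS⇒oojVSS⇒oojjSS⇒oojjzS⇒oojjzz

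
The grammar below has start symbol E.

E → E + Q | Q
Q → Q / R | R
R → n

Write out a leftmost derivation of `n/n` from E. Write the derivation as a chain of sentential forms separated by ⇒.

E ⇒ Q ⇒ Q/R ⇒ R/R ⇒ n/R ⇒ n/n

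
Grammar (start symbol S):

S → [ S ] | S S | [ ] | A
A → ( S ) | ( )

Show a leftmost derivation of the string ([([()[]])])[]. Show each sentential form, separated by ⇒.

S ⇒ SS ⇒ AS ⇒ (S)S ⇒ ([S])S ⇒ ([A])S ⇒ ([(S)])S ⇒ ([([S])])S ⇒ ([([SS])])S ⇒ ([([AS])])S ⇒ ([([()S])])S ⇒ ([([()[]])])S ⇒ ([([()[]])])[]

S ⇒ SS   [S → S S]
SS ⇒ AS   [S → A]
AS ⇒ (S)S   [A → ( S )]
(S)S ⇒ ([S])S   [S → [ S ]]
([S])S ⇒ ([A])S   [S → A]
([A])S ⇒ ([(S)])S   [A → ( S )]
([(S)])S ⇒ ([([S])])S   [S → [ S ]]
([([S])])S ⇒ ([([SS])])S   [S → S S]
([([SS])])S ⇒ ([([AS])])S   [S → A]
([([AS])])S ⇒ ([([()S])])S   [A → ( )]
([([()S])])S ⇒ ([([()[]])])S   [S → [ ]]
([([()[]])])S ⇒ ([([()[]])])[]   [S → [ ]]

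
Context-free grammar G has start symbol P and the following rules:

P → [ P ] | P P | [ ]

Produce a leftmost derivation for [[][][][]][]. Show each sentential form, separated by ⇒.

P ⇒ PP   [P → P P]
PP ⇒ [P]P   [P → [ P ]]
[P]P ⇒ [PP]P   [P → P P]
[PP]P ⇒ [PPP]P   [P → P P]
[PPP]P ⇒ [PPPP]P   [P → P P]
[PPPP]P ⇒ [[]PPP]P   [P → [ ]]
[[]PPP]P ⇒ [[][]PP]P   [P → [ ]]
[[][]PP]P ⇒ [[][][]P]P   [P → [ ]]
[[][][]P]P ⇒ [[][][][]]P   [P → [ ]]
[[][][][]]P ⇒ [[][][][]][]   [P → [ ]]

P ⇒ PP ⇒ [P]P ⇒ [PP]P ⇒ [PPP]P ⇒ [PPPP]P ⇒ [[]PPP]P ⇒ [[][]PP]P ⇒ [[][][]P]P ⇒ [[][][][]]P ⇒ [[][][][]][]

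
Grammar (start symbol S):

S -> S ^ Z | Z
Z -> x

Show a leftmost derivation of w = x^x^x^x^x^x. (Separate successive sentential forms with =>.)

S=>S^Z=>S^Z^Z=>S^Z^Z^Z=>S^Z^Z^Z^Z=>S^Z^Z^Z^Z^Z=>Z^Z^Z^Z^Z^Z=>x^Z^Z^Z^Z^Z=>x^x^Z^Z^Z^Z=>x^x^x^Z^Z^Z=>x^x^x^x^Z^Z=>x^x^x^x^x^Z=>x^x^x^x^x^x

S => S^Z   [S -> S ^ Z]
S^Z => S^Z^Z   [S -> S ^ Z]
S^Z^Z => S^Z^Z^Z   [S -> S ^ Z]
S^Z^Z^Z => S^Z^Z^Z^Z   [S -> S ^ Z]
S^Z^Z^Z^Z => S^Z^Z^Z^Z^Z   [S -> S ^ Z]
S^Z^Z^Z^Z^Z => Z^Z^Z^Z^Z^Z   [S -> Z]
Z^Z^Z^Z^Z^Z => x^Z^Z^Z^Z^Z   [Z -> x]
x^Z^Z^Z^Z^Z => x^x^Z^Z^Z^Z   [Z -> x]
x^x^Z^Z^Z^Z => x^x^x^Z^Z^Z   [Z -> x]
x^x^x^Z^Z^Z => x^x^x^x^Z^Z   [Z -> x]
x^x^x^x^Z^Z => x^x^x^x^x^Z   [Z -> x]
x^x^x^x^x^Z => x^x^x^x^x^x   [Z -> x]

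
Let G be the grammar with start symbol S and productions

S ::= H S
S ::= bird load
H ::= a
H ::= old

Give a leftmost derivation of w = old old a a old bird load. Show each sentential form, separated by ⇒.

S ⇒ H S   [S ::= H S]
H S ⇒ old S   [H ::= old]
old S ⇒ old H S   [S ::= H S]
old H S ⇒ old old S   [H ::= old]
old old S ⇒ old old H S   [S ::= H S]
old old H S ⇒ old old a S   [H ::= a]
old old a S ⇒ old old a H S   [S ::= H S]
old old a H S ⇒ old old a a S   [H ::= a]
old old a a S ⇒ old old a a H S   [S ::= H S]
old old a a H S ⇒ old old a a old S   [H ::= old]
old old a a old S ⇒ old old a a old bird load   [S ::= bird load]

S ⇒ H S ⇒ old S ⇒ old H S ⇒ old old S ⇒ old old H S ⇒ old old a S ⇒ old old a H S ⇒ old old a a S ⇒ old old a a H S ⇒ old old a a old S ⇒ old old a a old bird load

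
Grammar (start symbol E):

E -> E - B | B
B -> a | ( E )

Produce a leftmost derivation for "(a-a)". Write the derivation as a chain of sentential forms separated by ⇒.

E ⇒ B   [E -> B]
B ⇒ (E)   [B -> ( E )]
(E) ⇒ (E-B)   [E -> E - B]
(E-B) ⇒ (B-B)   [E -> B]
(B-B) ⇒ (a-B)   [B -> a]
(a-B) ⇒ (a-a)   [B -> a]

E⇒B⇒(E)⇒(E-B)⇒(B-B)⇒(a-B)⇒(a-a)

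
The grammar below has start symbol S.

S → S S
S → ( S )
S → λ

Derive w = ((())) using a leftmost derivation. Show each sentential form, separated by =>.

S => (S) => ((S)) => (((S))) => ((()))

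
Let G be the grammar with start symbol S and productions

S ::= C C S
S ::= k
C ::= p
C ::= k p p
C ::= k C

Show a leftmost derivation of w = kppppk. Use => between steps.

S => CCS => kCCS => kpCS => kppS => kppCCS => kpppCS => kppppS => kppppk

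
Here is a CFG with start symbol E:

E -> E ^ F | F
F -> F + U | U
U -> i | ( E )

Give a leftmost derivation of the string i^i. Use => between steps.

E => E^F => F^F => U^F => i^F => i^U => i^i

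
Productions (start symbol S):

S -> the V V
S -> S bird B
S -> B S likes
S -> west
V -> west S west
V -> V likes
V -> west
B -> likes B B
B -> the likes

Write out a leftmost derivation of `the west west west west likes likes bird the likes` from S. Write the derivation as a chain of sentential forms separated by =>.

S => S bird B => the V V bird B => the west S west V bird B => the west west west V bird B => the west west west V likes bird B => the west west west V likes likes bird B => the west west west west likes likes bird B => the west west west west likes likes bird the likes

S => S bird B   [S -> S bird B]
S bird B => the V V bird B   [S -> the V V]
the V V bird B => the west S west V bird B   [V -> west S west]
the west S west V bird B => the west west west V bird B   [S -> west]
the west west west V bird B => the west west west V likes bird B   [V -> V likes]
the west west west V likes bird B => the west west west V likes likes bird B   [V -> V likes]
the west west west V likes likes bird B => the west west west west likes likes bird B   [V -> west]
the west west west west likes likes bird B => the west west west west likes likes bird the likes   [B -> the likes]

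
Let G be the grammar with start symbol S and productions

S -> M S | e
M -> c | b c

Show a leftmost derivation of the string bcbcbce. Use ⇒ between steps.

S⇒MS⇒bcS⇒bcMS⇒bcbcS⇒bcbcMS⇒bcbcbcS⇒bcbcbce

S ⇒ MS   [S -> M S]
MS ⇒ bcS   [M -> b c]
bcS ⇒ bcMS   [S -> M S]
bcMS ⇒ bcbcS   [M -> b c]
bcbcS ⇒ bcbcMS   [S -> M S]
bcbcMS ⇒ bcbcbcS   [M -> b c]
bcbcbcS ⇒ bcbcbce   [S -> e]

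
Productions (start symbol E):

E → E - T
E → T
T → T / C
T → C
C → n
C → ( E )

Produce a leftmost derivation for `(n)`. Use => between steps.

E => T   [E → T]
T => C   [T → C]
C => (E)   [C → ( E )]
(E) => (T)   [E → T]
(T) => (C)   [T → C]
(C) => (n)   [C → n]

E => T => C => (E) => (T) => (C) => (n)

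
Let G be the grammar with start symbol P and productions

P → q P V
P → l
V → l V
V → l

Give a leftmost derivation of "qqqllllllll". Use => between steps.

P => qPV   [P → q P V]
qPV => qqPVV   [P → q P V]
qqPVV => qqqPVVV   [P → q P V]
qqqPVVV => qqqlVVV   [P → l]
qqqlVVV => qqqllVV   [V → l]
qqqllVV => qqqlllV   [V → l]
qqqlllV => qqqllllV   [V → l V]
qqqllllV => qqqlllllV   [V → l V]
qqqlllllV => qqqllllllV   [V → l V]
qqqllllllV => qqqlllllllV   [V → l V]
qqqlllllllV => qqqllllllll   [V → l]

P => qPV => qqPVV => qqqPVVV => qqqlVVV => qqqllVV => qqqlllV => qqqllllV => qqqlllllV => qqqllllllV => qqqlllllllV => qqqllllllll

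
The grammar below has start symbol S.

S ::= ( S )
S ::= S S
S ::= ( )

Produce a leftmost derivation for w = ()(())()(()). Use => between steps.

S => SS => SSS => ()SS => ()SSS => ()(S)SS => ()(())SS => ()(())()S => ()(())()(S) => ()(())()(())

S => SS   [S ::= S S]
SS => SSS   [S ::= S S]
SSS => ()SS   [S ::= ( )]
()SS => ()SSS   [S ::= S S]
()SSS => ()(S)SS   [S ::= ( S )]
()(S)SS => ()(())SS   [S ::= ( )]
()(())SS => ()(())()S   [S ::= ( )]
()(())()S => ()(())()(S)   [S ::= ( S )]
()(())()(S) => ()(())()(())   [S ::= ( )]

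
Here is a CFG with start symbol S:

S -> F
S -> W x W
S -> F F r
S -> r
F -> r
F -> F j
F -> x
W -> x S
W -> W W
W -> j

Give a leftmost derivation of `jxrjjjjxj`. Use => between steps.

S => WxW => WWxW => jWxW => jWWxW => jWWWxW => jWWWWxW => jWWWWWxW => jxSWWWWxW => jxrWWWWxW => jxrjWWWxW => jxrjjWWxW => jxrjjjWxW => jxrjjjjxW => jxrjjjjxj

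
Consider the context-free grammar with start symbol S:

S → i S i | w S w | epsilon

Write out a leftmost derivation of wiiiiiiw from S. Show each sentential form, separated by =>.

S => wSw   [S → w S w]
wSw => wiSiw   [S → i S i]
wiSiw => wiiSiiw   [S → i S i]
wiiSiiw => wiiiSiiiw   [S → i S i]
wiiiSiiiw => wiiiiiiw   [S → epsilon]

S => wSw => wiSiw => wiiSiiw => wiiiSiiiw => wiiiiiiw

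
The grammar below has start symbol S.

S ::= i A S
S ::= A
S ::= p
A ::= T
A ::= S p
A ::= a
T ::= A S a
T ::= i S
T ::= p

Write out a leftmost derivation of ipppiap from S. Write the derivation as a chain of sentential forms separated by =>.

S => iAS   [S ::= i A S]
iAS => iSpS   [A ::= S p]
iSpS => iApS   [S ::= A]
iApS => iSppS   [A ::= S p]
iSppS => iAppS   [S ::= A]
iAppS => iTppS   [A ::= T]
iTppS => ipppS   [T ::= p]
ipppS => ipppiAS   [S ::= i A S]
ipppiAS => ipppiaS   [A ::= a]
ipppiaS => ipppiap   [S ::= p]

S => iAS => iSpS => iApS => iSppS => iAppS => iTppS => ipppS => ipppiAS => ipppiaS => ipppiap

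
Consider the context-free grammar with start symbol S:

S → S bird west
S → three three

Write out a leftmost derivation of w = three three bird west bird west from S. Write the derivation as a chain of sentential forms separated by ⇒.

S ⇒ S bird west ⇒ S bird west bird west ⇒ three three bird west bird west

S ⇒ S bird west   [S → S bird west]
S bird west ⇒ S bird west bird west   [S → S bird west]
S bird west bird west ⇒ three three bird west bird west   [S → three three]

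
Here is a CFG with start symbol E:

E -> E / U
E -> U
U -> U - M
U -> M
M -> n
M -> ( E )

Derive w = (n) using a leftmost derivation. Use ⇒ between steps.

E ⇒ U ⇒ M ⇒ (E) ⇒ (U) ⇒ (M) ⇒ (n)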